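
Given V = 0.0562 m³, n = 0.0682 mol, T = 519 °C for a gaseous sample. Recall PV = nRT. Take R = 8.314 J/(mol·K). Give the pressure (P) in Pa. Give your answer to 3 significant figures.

7990 Pa

From the ideal-gas law: P = nRT/V.
V = 0.0562 m³; n = 0.0682 mol; T = 519 °C = 792.1 K; R = 8.314 J/(mol·K).
P = 7992 Pa  (the unit combination reduces to kg/(m·s²) = Pa)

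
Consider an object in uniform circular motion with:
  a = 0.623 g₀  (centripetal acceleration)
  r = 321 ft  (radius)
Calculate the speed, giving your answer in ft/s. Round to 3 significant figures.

Rearranging: v = √(a·r).
a = 0.623 g₀ = 6.110 m/s²; r = 321 ft = 97.84 m.
v = 24.45 m/s
24.45 m/s × (1 ft/s / 0.3048 m/s) = 80.21 ft/s

80.2 ft/s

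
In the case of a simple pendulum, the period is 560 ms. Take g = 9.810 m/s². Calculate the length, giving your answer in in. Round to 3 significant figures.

Solving T = 2π√(L/g) for L: L = g·(T/2π)².
T = 560 ms = 0.5600 s; g = 9.810 m/s².
L = 0.07793 m
0.07793 m × (1 in / 0.02540 m) = 3.068 in

3.07 in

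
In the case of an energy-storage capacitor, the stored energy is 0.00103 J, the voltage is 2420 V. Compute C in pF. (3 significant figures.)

Rearranging: C = 2E/V².
E = 0.00103 J; V = 2420 V.
C = 3.518×10^-10 F
3.518×10^-10 F × (1 pF / 1.000×10^-12 F) = 351.8 pF

352 pF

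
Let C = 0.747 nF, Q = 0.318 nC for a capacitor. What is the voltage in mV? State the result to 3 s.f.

426 mV

Rearranging C = Q/V for V: V = Q/C.
C = 0.747 nF = 7.470×10^-10 F; Q = 0.318 nC = 3.180×10^-10 C.
V = 0.4257 V  (the unit combination reduces to kg·m²/(A·s³) = V)
0.4257 V × (1 mV / 0.001000 V) = 425.7 mV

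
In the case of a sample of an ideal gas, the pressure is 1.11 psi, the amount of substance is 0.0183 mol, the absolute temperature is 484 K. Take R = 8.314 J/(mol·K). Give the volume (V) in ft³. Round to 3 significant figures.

From the ideal-gas law: V = nRT/P.
P = 1.11 psi = 7653 Pa; n = 0.0183 mol; T = 484 K; R = 8.314 J/(mol·K).
V = 0.009622 m³
0.009622 m³ × (1 ft³ / 0.02832 m³) = 0.3398 ft³

0.340 ft³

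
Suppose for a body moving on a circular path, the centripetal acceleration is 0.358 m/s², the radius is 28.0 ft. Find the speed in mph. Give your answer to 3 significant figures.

3.91 mph

Rearranging: v = √(a·r).
a = 0.358 m/s²; r = 28.0 ft = 8.534 m.
v = 1.748 m/s
1.748 m/s × (1 mph / 0.4470 m/s) = 3.910 mph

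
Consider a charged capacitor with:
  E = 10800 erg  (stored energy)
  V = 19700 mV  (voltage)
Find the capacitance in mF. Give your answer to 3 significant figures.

0.00557 mF

Rearranging: C = 2E/V².
E = 10800 erg = 0.001080 J; V = 19700 mV = 19.70 V.
C = 5.566×10^-6 F
5.566×10^-6 F × (1 mF / 0.001000 F) = 0.005566 mF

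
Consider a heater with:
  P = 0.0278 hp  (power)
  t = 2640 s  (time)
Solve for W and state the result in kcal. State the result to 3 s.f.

Rearranging P = W/t for W: W = P·t.
P = 0.0278 hp = 20.73 W; t = 2640 s.
W = 54728 J
54728 J × (1 kcal / 4184 J) = 13.08 kcal

13.1 kcal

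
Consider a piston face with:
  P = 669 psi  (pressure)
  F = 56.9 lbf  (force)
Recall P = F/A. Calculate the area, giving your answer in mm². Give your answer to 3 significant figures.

Rearranging P = F/A for A: A = F/P.
P = 669 psi = 4.613×10^6 Pa; F = 56.9 lbf = 253.1 N.
A = 5.487×10^-5 m²
5.487×10^-5 m² × (1 mm² / 1.000×10^-6 m²) = 54.87 mm²

54.9 mm²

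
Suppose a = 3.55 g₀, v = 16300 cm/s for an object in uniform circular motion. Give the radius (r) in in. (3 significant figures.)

30000 in

Solving a = v²/r for r: r = v²/a.
a = 3.55 g₀ = 34.81 m/s²; v = 16300 cm/s = 163.0 m/s.
r = 763.2 m
763.2 m × (1 in / 0.02540 m) = 30046 in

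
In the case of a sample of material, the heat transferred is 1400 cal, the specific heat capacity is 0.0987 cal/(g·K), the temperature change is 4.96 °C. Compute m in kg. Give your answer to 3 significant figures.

2.86 kg

Rearranging: m = Q/(c·ΔT).
Q = 1400 cal = 5858 J; c = 0.0987 cal/(g·K) = 413.0 J/(kg·K); ΔT = 4.96 °C = 4.960 K.
m = 2.860 kg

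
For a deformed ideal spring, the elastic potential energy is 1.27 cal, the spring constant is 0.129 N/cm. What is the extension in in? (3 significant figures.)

Rearranging U = ½k·x² for x: x = √(2U/k).
U = 1.27 cal = 5.314 J; k = 0.129 N/cm = 12.90 N/m.
x = 0.9076 m
0.9076 m × (1 in / 0.02540 m) = 35.73 in

35.7 in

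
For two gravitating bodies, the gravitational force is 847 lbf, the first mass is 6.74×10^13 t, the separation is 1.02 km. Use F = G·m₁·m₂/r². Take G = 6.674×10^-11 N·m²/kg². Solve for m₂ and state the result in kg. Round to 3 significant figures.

871 kg

Solving F = G·m₁·m₂/r² for m₂: m₂ = F·r²/(G·m₁).
F = 847 lbf = 3768 N; m₁ = 6.74×10^13 t = 6.740×10^16 kg; r = 1.02 km = 1020 m; G = 6.674×10^-11 N·m²/kg².
m₂ = 871.4 kg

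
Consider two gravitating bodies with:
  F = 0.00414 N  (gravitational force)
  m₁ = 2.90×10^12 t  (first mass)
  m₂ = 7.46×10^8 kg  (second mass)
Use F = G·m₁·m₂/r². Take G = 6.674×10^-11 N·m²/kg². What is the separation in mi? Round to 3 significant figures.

1.16×10^5 mi

From Newton's law of gravitation: r = √(G·m₁m₂/F).
F = 0.00414 N; m₁ = 2.90×10^12 t = 2.900×10^15 kg; m₂ = 7.46×10^8 kg; G = 6.674×10^-11 N·m²/kg².
r = 1.868×10^8 m
1.868×10^8 m × (1 mi / 1609 m) = 1.160×10^5 mi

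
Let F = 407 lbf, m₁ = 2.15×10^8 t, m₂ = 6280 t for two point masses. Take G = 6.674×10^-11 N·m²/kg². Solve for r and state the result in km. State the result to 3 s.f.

0.223 km

From Newton's law of gravitation: r = √(G·m₁m₂/F).
F = 407 lbf = 1810 N; m₁ = 2.15×10^8 t = 2.150×10^11 kg; m₂ = 6280 t = 6.280×10^6 kg; G = 6.674×10^-11 N·m²/kg².
r = 223.1 m
223.1 m × (1 km / 1000 m) = 0.2231 km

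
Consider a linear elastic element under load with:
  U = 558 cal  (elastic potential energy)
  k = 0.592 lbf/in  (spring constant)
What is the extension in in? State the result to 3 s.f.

264 in

Rearranging: x = √(2U/k).
U = 558 cal = 2335 J; k = 0.592 lbf/in = 103.7 N/m.
x = 6.711 m
6.711 m × (1 in / 0.02540 m) = 264.2 in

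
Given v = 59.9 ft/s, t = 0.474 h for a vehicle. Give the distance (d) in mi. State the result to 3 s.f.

Rearranging: d = v·t.
v = 59.9 ft/s = 18.26 m/s; t = 0.474 h = 1706 s.
d = 31155 m
31155 m × (1 mi / 1609 m) = 19.36 mi

19.4 mi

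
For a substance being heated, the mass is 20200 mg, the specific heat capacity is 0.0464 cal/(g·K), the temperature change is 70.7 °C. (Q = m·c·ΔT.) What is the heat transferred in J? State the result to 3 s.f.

277 J

Directly: Q = mcΔT.
m = 20200 mg = 0.02020 kg; c = 0.0464 cal/(g·K) = 194.1 J/(kg·K); ΔT = 70.7 °C = 70.70 K.
Q = 277.3 J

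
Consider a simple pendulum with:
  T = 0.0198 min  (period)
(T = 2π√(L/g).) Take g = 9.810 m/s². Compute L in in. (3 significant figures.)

13.8 in

Rearranging: L = g·(T/2π)².
T = 0.0198 min = 1.188 s; g = 9.810 m/s².
L = 0.3507 m
0.3507 m × (1 in / 0.02540 m) = 13.81 in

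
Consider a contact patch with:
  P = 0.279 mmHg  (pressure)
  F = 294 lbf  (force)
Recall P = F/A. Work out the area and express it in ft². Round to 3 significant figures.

Rearranging P = F/A for A: A = F/P.
P = 0.279 mmHg = 37.20 Pa; F = 294 lbf = 1308 N.
A = 35.16 m²
35.16 m² × (1 ft² / 0.09290 m²) = 378.4 ft²

378 ft²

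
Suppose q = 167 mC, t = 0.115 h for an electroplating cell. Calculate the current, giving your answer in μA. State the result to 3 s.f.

403 μA

Rearranging q = I·t for I: I = q/t.
q = 167 mC = 0.1670 C; t = 0.115 h = 414.0 s.
I = 4.034×10^-4 A
4.034×10^-4 A × (1 μA / 1.000×10^-6 A) = 403.4 μA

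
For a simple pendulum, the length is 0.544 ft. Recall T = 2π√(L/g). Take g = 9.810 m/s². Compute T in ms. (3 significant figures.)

817 ms

Directly: T = 2π√(L/g).
L = 0.544 ft = 0.1658 m; g = 9.810 m/s².
T = 0.8169 s
0.8169 s × (1 ms / 0.001000 s) = 816.9 ms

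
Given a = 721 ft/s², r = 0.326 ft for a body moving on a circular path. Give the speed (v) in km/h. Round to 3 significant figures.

Rearranging: v = √(a·r).
a = 721 ft/s² = 219.8 m/s²; r = 0.326 ft = 0.09936 m.
v = 4.673 m/s
4.673 m/s × (1 km/h / 0.2778 m/s) = 16.82 km/h

16.8 km/h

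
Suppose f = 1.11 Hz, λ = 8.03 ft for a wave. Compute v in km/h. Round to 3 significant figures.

9.78 km/h

Directly: v = fλ.
f = 1.11 Hz; λ = 8.03 ft = 2.448 m.
v = 2.717 m/s
2.717 m/s × (1 km/h / 0.2778 m/s) = 9.780 km/h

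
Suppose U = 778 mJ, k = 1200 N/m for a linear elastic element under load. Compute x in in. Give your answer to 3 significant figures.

Rearranging U = ½k·x² for x: x = √(2U/k).
U = 778 mJ = 0.7780 J; k = 1200 N/m.
x = 0.03601 m
0.03601 m × (1 in / 0.02540 m) = 1.418 in

1.42 in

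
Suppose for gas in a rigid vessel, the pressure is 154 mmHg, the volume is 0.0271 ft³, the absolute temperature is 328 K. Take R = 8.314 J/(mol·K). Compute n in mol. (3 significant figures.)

Rearranging PV = nRT for n: n = PV/(RT).
P = 154 mmHg = 20532 Pa; V = 0.0271 ft³ = 7.674×10^-4 m³; T = 328 K; R = 8.314 J/(mol·K).
n = 0.005778 mol

0.00578 mol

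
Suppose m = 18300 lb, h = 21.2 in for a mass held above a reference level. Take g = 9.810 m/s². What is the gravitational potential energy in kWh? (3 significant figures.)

PE is given directly by: PE = mgh.
m = 18300 lb = 8301 kg; h = 21.2 in = 0.5385 m; g = 9.810 m/s².
PE = 43849 J  (the unit combination reduces to kg·m²/s² = J)
43849 J × (1 kWh / 3.600×10^6 J) = 0.01218 kWh

0.0122 kWh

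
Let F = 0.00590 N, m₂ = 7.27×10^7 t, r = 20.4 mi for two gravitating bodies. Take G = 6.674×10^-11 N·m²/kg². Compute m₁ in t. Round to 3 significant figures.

1310 t

From Newton's law of gravitation: m₁ = F·r²/(G·m₂).
F = 0.00590 N; m₂ = 7.27×10^7 t = 7.270×10^10 kg; r = 20.4 mi = 32831 m; G = 6.674×10^-11 N·m²/kg².
m₁ = 1.311×10^6 kg
1.311×10^6 kg × (1 t / 1000 kg) = 1311 t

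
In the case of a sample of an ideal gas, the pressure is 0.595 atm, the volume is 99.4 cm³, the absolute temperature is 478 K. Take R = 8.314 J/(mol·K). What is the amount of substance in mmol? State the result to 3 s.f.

1.51 mmol

From the ideal-gas law: n = PV/(RT).
P = 0.595 atm = 60288 Pa; V = 99.4 cm³ = 9.940×10^-5 m³; T = 478 K; R = 8.314 J/(mol·K).
n = 0.001508 mol
0.001508 mol × (1 mmol / 0.001000 mol) = 1.508 mmol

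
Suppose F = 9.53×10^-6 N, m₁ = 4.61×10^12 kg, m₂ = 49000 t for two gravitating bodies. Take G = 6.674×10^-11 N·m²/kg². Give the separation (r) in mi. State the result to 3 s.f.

24700 mi

From Newton's law of gravitation: r = √(G·m₁m₂/F).
F = 9.53×10^-6 N; m₁ = 4.61×10^12 kg; m₂ = 49000 t = 4.900×10^7 kg; G = 6.674×10^-11 N·m²/kg².
r = 3.977×10^7 m
3.977×10^7 m × (1 mi / 1609 m) = 24714 mi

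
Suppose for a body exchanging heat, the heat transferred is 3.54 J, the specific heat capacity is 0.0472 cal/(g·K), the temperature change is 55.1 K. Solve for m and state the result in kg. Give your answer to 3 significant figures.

3.25×10^-4 kg

Rearranging: m = Q/(c·ΔT).
Q = 3.54 J; c = 0.0472 cal/(g·K) = 197.5 J/(kg·K); ΔT = 55.1 K.
m = 3.253×10^-4 kg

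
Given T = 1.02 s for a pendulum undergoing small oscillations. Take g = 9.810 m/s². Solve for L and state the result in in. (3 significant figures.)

Rearranging: L = g·(T/2π)².
T = 1.02 s; g = 9.810 m/s².
L = 0.2585 m
0.2585 m × (1 in / 0.02540 m) = 10.18 in

10.2 in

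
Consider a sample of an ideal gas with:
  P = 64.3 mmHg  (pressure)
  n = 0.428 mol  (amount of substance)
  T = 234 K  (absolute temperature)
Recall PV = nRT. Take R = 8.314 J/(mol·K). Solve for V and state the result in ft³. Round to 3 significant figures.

From the ideal-gas law: V = nRT/P.
P = 64.3 mmHg = 8573 Pa; n = 0.428 mol; T = 234 K; R = 8.314 J/(mol·K).
V = 0.09713 m³
0.09713 m³ × (1 ft³ / 0.02832 m³) = 3.430 ft³

3.43 ft³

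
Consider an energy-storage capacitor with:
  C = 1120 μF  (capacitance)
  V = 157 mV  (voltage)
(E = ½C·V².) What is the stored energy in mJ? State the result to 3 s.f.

0.0138 mJ

Directly: E = ½CV².
C = 1120 μF = 0.001120 F; V = 157 mV = 0.1570 V.
E = 1.380×10^-5 J  (the unit combination reduces to kg·m²/s² = J)
1.380×10^-5 J × (1 mJ / 0.001000 J) = 0.01380 mJ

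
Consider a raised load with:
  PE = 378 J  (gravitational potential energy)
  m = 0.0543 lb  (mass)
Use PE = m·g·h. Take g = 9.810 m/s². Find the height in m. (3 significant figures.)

Rearranging: h = PE/(m·g).
PE = 378 J; m = 0.0543 lb = 0.02463 kg; g = 9.810 m/s².
h = 1564 m

1560 m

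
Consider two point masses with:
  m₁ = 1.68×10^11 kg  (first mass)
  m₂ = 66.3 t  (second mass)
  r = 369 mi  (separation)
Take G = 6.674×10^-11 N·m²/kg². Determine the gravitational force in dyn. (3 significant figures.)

From Newton's law of gravitation: F = Gm₁m₂/r².
m₁ = 1.68×10^11 kg; m₂ = 66.3 t = 66300 kg; r = 369 mi = 5.938×10^5 m; G = 6.674×10^-11 N·m²/kg².
F = 2.108×10^-6 N  (the unit combination reduces to kg·m/s² = N)
2.108×10^-6 N × (1 dyn / 1.000×10^-5 N) = 0.2108 dyn

0.211 dyn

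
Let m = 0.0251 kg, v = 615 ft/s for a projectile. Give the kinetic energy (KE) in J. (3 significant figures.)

441 J

KE is given directly by: KE = ½mv².
m = 0.0251 kg; v = 615 ft/s = 187.5 m/s.
KE = 441.0 J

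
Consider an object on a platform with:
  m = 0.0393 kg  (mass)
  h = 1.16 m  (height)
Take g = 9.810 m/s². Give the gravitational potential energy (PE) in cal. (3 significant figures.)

0.107 cal

PE is given directly by: PE = mgh.
m = 0.0393 kg; h = 1.16 m; g = 9.810 m/s².
PE = 0.4472 J
0.4472 J × (1 cal / 4.184 J) = 0.1069 cal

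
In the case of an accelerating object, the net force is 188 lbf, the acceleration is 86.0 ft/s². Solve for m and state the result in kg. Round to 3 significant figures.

31.9 kg

From Newton's second law: m = F/a.
F = 188 lbf = 836.3 N; a = 86.0 ft/s² = 26.21 m/s².
m = 31.90 kg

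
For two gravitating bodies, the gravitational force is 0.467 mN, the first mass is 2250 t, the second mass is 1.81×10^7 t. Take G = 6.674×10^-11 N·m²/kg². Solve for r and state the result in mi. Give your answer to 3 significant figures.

47.4 mi

Rearranging F = G·m₁·m₂/r² for r: r = √(G·m₁m₂/F).
F = 0.467 mN = 4.670×10^-4 N; m₁ = 2250 t = 2.250×10^6 kg; m₂ = 1.81×10^7 t = 1.810×10^10 kg; G = 6.674×10^-11 N·m²/kg².
r = 76290 m
76290 m × (1 mi / 1609 m) = 47.40 mi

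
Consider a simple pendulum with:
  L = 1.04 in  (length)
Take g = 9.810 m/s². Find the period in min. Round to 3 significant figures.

0.00543 min

Directly: T = 2π√(L/g).
L = 1.04 in = 0.02642 m; g = 9.810 m/s².
T = 0.3260 s
0.3260 s × (1 min / 60.00 s) = 0.005434 min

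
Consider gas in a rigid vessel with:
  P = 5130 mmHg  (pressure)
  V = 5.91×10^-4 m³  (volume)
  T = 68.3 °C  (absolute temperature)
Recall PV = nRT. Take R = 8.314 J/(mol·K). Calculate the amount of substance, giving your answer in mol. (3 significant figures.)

From the ideal-gas law: n = PV/(RT).
P = 5130 mmHg = 6.839×10^5 Pa; V = 5.91×10^-4 m³; T = 68.3 °C = 341.4 K; R = 8.314 J/(mol·K).
n = 0.1424 mol

0.142 mol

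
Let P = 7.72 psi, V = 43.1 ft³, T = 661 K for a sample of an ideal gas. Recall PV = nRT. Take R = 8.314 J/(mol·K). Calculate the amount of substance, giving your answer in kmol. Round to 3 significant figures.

From the ideal-gas law: n = PV/(RT).
P = 7.72 psi = 53228 Pa; V = 43.1 ft³ = 1.220 m³; T = 661 K; R = 8.314 J/(mol·K).
n = 11.82 mol
11.82 mol × (1 kmol / 1000 mol) = 0.01182 kmol

0.0118 kmol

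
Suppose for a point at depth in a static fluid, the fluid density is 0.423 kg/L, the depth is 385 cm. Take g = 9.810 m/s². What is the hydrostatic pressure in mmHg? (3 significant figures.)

Directly: P = ρgh.
ρ = 0.423 kg/L = 423.0 kg/m³; h = 385 cm = 3.850 m; g = 9.810 m/s².
P = 15976 Pa  (the unit combination reduces to kg/(m·s²) = Pa)
15976 Pa × (1 mmHg / 133.3 Pa) = 119.8 mmHg

120 mmHg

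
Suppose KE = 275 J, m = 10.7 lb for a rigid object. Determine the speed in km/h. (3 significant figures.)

Solving KE = ½mv² for v: v = √(2·KE/m).
KE = 275 J; m = 10.7 lb = 4.853 kg.
v = 10.65 m/s
10.65 m/s × (1 km/h / 0.2778 m/s) = 38.32 km/h

38.3 km/h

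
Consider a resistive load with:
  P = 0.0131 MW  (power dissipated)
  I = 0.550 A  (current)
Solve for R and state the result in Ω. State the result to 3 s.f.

43300 Ω

Rearranging P = I²R for R: R = P/I².
P = 0.0131 MW = 13100 W; I = 0.550 A.
R = 43306 Ω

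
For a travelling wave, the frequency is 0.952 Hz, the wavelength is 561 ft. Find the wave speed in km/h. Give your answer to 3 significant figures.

v is given directly by: v = fλ.
f = 0.952 Hz; λ = 561 ft = 171.0 m.
v = 162.8 m/s
162.8 m/s × (1 km/h / 0.2778 m/s) = 586.0 km/h

586 km/h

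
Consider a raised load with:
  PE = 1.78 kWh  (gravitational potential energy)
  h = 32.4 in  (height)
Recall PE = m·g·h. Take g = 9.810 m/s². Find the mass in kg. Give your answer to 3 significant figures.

Solving PE = m·g·h for m: m = PE/(g·h).
PE = 1.78 kWh = 6.408×10^6 J; h = 32.4 in = 0.8230 m; g = 9.810 m/s².
m = 7.937×10^5 kg

7.94×10^5 kg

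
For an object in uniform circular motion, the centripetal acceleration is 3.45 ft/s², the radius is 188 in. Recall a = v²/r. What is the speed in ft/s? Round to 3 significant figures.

Rearranging a = v²/r for v: v = √(a·r).
a = 3.45 ft/s² = 1.052 m/s²; r = 188 in = 4.775 m.
v = 2.241 m/s
2.241 m/s × (1 ft/s / 0.3048 m/s) = 7.352 ft/s

7.35 ft/s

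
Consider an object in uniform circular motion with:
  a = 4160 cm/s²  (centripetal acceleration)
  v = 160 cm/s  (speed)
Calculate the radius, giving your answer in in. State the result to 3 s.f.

2.42 in

Solving a = v²/r for r: r = v²/a.
a = 4160 cm/s² = 41.60 m/s²; v = 160 cm/s = 1.600 m/s.
r = 0.06154 m
0.06154 m × (1 in / 0.02540 m) = 2.423 in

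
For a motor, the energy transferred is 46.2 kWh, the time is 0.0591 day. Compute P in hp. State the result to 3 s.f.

43.7 hp

P is given directly by: P = W/t.
W = 46.2 kWh = 1.663×10^8 J; t = 0.0591 day = 5106 s.
P = 32572 W
32572 W × (1 hp / 745.7 W) = 43.68 hp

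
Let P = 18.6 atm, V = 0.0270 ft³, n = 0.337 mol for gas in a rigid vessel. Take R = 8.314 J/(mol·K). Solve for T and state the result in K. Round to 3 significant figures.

514 K

Rearranging: T = PV/(nR).
P = 18.6 atm = 1.885×10^6 Pa; V = 0.0270 ft³ = 7.646×10^-4 m³; n = 0.337 mol; R = 8.314 J/(mol·K).
T = 514.3 K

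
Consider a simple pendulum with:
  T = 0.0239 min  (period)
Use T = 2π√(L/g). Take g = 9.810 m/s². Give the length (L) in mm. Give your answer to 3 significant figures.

511 mm

Rearranging: L = g·(T/2π)².
T = 0.0239 min = 1.434 s; g = 9.810 m/s².
L = 0.5110 m
0.5110 m × (1 mm / 0.001000 m) = 511.0 mm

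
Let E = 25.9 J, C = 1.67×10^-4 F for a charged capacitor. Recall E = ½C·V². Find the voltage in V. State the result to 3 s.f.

557 V

Rearranging E = ½C·V² for V: V = √(2E/C).
E = 25.9 J; C = 1.67×10^-4 F.
V = 556.9 V  (the unit combination reduces to kg·m²/(A·s³) = V)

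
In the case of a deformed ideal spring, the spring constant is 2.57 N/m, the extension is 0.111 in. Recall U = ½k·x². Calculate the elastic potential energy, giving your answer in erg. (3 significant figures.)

102 erg

Directly: U = ½kx².
k = 2.57 N/m; x = 0.111 in = 0.002819 m.
U = 1.021×10^-5 J
1.021×10^-5 J × (1 erg / 1.000×10^-7 J) = 102.1 erg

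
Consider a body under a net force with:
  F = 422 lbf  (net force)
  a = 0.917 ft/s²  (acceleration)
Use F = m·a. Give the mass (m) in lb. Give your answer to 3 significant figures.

Solving F = m·a for m: m = F/a.
F = 422 lbf = 1877 N; a = 0.917 ft/s² = 0.2795 m/s².
m = 6716 kg
6716 kg × (1 lb / 0.4536 kg) = 14806 lb

14800 lb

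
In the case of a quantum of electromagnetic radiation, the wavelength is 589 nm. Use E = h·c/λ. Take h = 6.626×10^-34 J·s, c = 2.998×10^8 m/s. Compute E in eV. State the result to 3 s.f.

E is given directly by: E = hc/λ.
λ = 589 nm = 5.890×10^-7 m; h = 6.626×10^-34 J·s; c = 2.998×10^8 m/s.
E = 3.373×10^-19 J
3.373×10^-19 J × (1 eV / 1.602×10^-19 J) = 2.105 eV

2.11 eV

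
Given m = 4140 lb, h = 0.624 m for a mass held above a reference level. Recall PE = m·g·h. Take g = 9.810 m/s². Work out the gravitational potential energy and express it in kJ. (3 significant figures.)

PE is given directly by: PE = mgh.
m = 4140 lb = 1878 kg; h = 0.624 m; g = 9.810 m/s².
PE = 11495 J  (the unit combination reduces to kg·m²/s² = J)
11495 J × (1 kJ / 1000 J) = 11.50 kJ

11.5 kJ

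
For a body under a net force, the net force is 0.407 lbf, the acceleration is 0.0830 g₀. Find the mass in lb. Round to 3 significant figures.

Rearranging: m = F/a.
F = 0.407 lbf = 1.810 N; a = 0.0830 g₀ = 0.8140 m/s².
m = 2.224 kg
2.224 kg × (1 lb / 0.4536 kg) = 4.904 lb

4.90 lb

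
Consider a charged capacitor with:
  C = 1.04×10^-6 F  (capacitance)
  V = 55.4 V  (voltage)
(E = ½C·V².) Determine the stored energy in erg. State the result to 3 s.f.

16000 erg

Directly: E = ½CV².
C = 1.04×10^-6 F; V = 55.4 V.
E = 0.001596 J  (the unit combination reduces to kg·m²/s² = J)
0.001596 J × (1 erg / 1.000×10^-7 J) = 15960 erg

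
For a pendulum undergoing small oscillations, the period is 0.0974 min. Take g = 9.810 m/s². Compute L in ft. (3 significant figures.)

Solving T = 2π√(L/g) for L: L = g·(T/2π)².
T = 0.0974 min = 5.844 s; g = 9.810 m/s².
L = 8.487 m
8.487 m × (1 ft / 0.3048 m) = 27.84 ft

27.8 ft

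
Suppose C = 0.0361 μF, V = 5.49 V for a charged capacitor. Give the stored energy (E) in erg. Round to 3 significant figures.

5.44 erg

E is given directly by: E = ½CV².
C = 0.0361 μF = 3.610×10^-8 F; V = 5.49 V.
E = 5.440×10^-7 J
5.440×10^-7 J × (1 erg / 1.000×10^-7 J) = 5.440 erg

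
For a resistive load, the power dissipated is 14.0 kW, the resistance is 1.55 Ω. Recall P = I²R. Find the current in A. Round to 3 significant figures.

95.0 A

Rearranging P = I²R for I: I = √(P/R).
P = 14.0 kW = 14000 W; R = 1.55 Ω.
I = 95.04 A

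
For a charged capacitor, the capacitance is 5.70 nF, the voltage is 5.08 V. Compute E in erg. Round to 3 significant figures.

Directly: E = ½CV².
C = 5.70 nF = 5.700×10^-9 F; V = 5.08 V.
E = 7.355×10^-8 J
7.355×10^-8 J × (1 erg / 1.000×10^-7 J) = 0.7355 erg

0.735 erg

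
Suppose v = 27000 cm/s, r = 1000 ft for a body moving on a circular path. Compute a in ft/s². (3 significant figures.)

Directly: a = v²/r.
v = 27000 cm/s = 270.0 m/s; r = 1000 ft = 304.8 m.
a = 239.2 m/s²
239.2 m/s² × (1 ft/s² / 0.3048 m/s²) = 784.7 ft/s²

785 ft/s²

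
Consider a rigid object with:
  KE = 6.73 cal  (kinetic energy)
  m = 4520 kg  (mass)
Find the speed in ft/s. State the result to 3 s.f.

Rearranging: v = √(2·KE/m).
KE = 6.73 cal = 28.16 J; m = 4520 kg.
v = 0.1116 m/s
0.1116 m/s × (1 ft/s / 0.3048 m/s) = 0.3662 ft/s

0.366 ft/s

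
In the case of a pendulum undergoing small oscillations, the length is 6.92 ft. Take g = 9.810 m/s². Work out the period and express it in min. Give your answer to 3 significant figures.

0.0486 min

Directly: T = 2π√(L/g).
L = 6.92 ft = 2.109 m; g = 9.810 m/s².
T = 2.913 s
2.913 s × (1 min / 60.00 s) = 0.04856 min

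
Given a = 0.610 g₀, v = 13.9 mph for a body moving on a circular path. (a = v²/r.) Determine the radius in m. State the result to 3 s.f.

6.45 m

Solving a = v²/r for r: r = v²/a.
a = 0.610 g₀ = 5.982 m/s²; v = 13.9 mph = 6.214 m/s.
r = 6.455 m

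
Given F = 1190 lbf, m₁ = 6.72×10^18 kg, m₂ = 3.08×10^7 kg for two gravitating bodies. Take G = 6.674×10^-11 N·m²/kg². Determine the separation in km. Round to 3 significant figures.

1620 km

From Newton's law of gravitation: r = √(G·m₁m₂/F).
F = 1190 lbf = 5293 N; m₁ = 6.72×10^18 kg; m₂ = 3.08×10^7 kg; G = 6.674×10^-11 N·m²/kg².
r = 1.615×10^6 m
1.615×10^6 m × (1 km / 1000 m) = 1615 km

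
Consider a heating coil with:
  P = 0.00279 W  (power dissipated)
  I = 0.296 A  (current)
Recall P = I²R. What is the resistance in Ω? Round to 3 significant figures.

0.0318 Ω

Rearranging P = I²R for R: R = P/I².
P = 0.00279 W; I = 0.296 A.
R = 0.03184 Ω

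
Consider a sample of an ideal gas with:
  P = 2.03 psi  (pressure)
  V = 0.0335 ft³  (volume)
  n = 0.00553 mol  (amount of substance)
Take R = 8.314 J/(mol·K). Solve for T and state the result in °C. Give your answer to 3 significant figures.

15.6 °C

Solving PV = nRT for T: T = PV/(nR).
P = 2.03 psi = 13996 Pa; V = 0.0335 ft³ = 9.486×10^-4 m³; n = 0.00553 mol; R = 8.314 J/(mol·K).
T = 288.8 K
288.8 K − 273.15 = 15.63 °C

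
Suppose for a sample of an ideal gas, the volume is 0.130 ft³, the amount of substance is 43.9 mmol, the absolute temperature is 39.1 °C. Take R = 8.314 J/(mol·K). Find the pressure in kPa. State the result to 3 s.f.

31.0 kPa

P is given directly by: P = nRT/V.
V = 0.130 ft³ = 0.003681 m³; n = 43.9 mmol = 0.04390 mol; T = 39.1 °C = 312.2 K; R = 8.314 J/(mol·K).
P = 30959 Pa  (the unit combination reduces to kg/(m·s²) = Pa)
30959 Pa × (1 kPa / 1000 Pa) = 30.96 kPa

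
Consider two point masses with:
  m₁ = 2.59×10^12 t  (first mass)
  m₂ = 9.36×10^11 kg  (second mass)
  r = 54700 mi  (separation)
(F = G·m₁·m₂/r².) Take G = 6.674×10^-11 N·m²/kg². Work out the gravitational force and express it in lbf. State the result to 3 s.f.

4.69 lbf

From Newton's law of gravitation: F = Gm₁m₂/r².
m₁ = 2.59×10^12 t = 2.590×10^15 kg; m₂ = 9.36×10^11 kg; r = 54700 mi = 8.803×10^7 m; G = 6.674×10^-11 N·m²/kg².
F = 20.88 N  (the unit combination reduces to kg·m/s² = N)
20.88 N × (1 lbf / 4.448 N) = 4.694 lbf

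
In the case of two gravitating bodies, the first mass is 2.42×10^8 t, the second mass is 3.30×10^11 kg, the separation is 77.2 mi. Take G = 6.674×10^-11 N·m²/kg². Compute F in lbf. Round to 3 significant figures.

F is given directly by: F = Gm₁m₂/r².
m₁ = 2.42×10^8 t = 2.420×10^11 kg; m₂ = 3.30×10^11 kg; r = 77.2 mi = 1.242×10^5 m; G = 6.674×10^-11 N·m²/kg².
F = 345.3 N
345.3 N × (1 lbf / 4.448 N) = 77.62 lbf

77.6 lbf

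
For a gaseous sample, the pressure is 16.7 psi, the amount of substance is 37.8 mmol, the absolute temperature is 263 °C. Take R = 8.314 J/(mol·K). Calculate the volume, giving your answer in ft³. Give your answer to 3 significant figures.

From the ideal-gas law: V = nRT/P.
P = 16.7 psi = 1.151×10^5 Pa; n = 37.8 mmol = 0.03780 mol; T = 263 °C = 536.1 K; R = 8.314 J/(mol·K).
V = 0.001463 m³
0.001463 m³ × (1 ft³ / 0.02832 m³) = 0.05168 ft³

0.0517 ft³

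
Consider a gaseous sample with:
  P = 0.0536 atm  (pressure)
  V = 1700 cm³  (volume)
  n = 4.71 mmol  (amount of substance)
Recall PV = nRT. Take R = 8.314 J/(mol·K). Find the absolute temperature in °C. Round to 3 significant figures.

-37.4 °C

From the ideal-gas law: T = PV/(nR).
P = 0.0536 atm = 5431 Pa; V = 1700 cm³ = 0.001700 m³; n = 4.71 mmol = 0.004710 mol; R = 8.314 J/(mol·K).
T = 235.8 K
235.8 K − 273.15 = -37.37 °C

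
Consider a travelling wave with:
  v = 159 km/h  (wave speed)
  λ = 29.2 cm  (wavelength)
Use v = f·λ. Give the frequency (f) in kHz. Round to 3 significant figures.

Rearranging v = f·λ for f: f = v/λ.
v = 159 km/h = 44.17 m/s; λ = 29.2 cm = 0.2920 m.
f = 151.3 Hz
151.3 Hz × (1 kHz / 1000 Hz) = 0.1513 kHz

0.151 kHz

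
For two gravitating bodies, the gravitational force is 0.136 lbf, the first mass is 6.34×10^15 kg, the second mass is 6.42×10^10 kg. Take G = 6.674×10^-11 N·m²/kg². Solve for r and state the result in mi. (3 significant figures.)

1.32×10^5 mi

Solving F = G·m₁·m₂/r² for r: r = √(G·m₁m₂/F).
F = 0.136 lbf = 0.6050 N; m₁ = 6.34×10^15 kg; m₂ = 6.42×10^10 kg; G = 6.674×10^-11 N·m²/kg².
r = 2.119×10^8 m
2.119×10^8 m × (1 mi / 1609 m) = 1.317×10^5 mi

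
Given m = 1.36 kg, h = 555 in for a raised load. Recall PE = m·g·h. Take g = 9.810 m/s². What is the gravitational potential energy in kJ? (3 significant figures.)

PE is given directly by: PE = mgh.
m = 1.36 kg; h = 555 in = 14.10 m; g = 9.810 m/s².
PE = 188.1 J  (the unit combination reduces to kg·m²/s² = J)
188.1 J × (1 kJ / 1000 J) = 0.1881 kJ

0.188 kJ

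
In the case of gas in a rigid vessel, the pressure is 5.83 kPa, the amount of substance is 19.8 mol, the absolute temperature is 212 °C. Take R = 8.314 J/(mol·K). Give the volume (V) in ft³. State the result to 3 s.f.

484 ft³

From the ideal-gas law: V = nRT/P.
P = 5.83 kPa = 5830 Pa; n = 19.8 mol; T = 212 °C = 485.1 K; R = 8.314 J/(mol·K).
V = 13.70 m³
13.70 m³ × (1 ft³ / 0.02832 m³) = 483.8 ft³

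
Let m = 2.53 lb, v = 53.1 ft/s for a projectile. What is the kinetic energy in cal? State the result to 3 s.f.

KE is given directly by: KE = ½mv².
m = 2.53 lb = 1.148 kg; v = 53.1 ft/s = 16.18 m/s.
KE = 150.3 J  (the unit combination reduces to kg·m²/s² = J)
150.3 J × (1 cal / 4.184 J) = 35.92 cal

35.9 cal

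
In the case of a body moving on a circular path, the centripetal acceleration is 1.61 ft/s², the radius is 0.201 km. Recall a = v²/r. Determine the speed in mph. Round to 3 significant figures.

22.2 mph

Solving a = v²/r for v: v = √(a·r).
a = 1.61 ft/s² = 0.4907 m/s²; r = 0.201 km = 201.0 m.
v = 9.932 m/s
9.932 m/s × (1 mph / 0.4470 m/s) = 22.22 mph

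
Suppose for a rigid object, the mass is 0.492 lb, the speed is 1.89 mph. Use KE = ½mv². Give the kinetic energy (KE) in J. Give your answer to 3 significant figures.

Directly: KE = ½mv².
m = 0.492 lb = 0.2232 kg; v = 1.89 mph = 0.8449 m/s.
KE = 0.07966 J  (the unit combination reduces to kg·m²/s² = J)

0.0797 J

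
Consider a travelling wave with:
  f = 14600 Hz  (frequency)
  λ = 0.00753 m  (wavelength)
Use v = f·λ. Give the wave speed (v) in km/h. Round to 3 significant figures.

396 km/h

Directly: v = fλ.
f = 14600 Hz; λ = 0.00753 m.
v = 109.9 m/s
109.9 m/s × (1 km/h / 0.2778 m/s) = 395.8 km/h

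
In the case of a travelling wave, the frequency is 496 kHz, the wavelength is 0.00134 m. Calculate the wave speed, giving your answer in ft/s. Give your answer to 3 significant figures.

2180 ft/s

v is given directly by: v = fλ.
f = 496 kHz = 4.960×10^5 Hz; λ = 0.00134 m.
v = 664.6 m/s
664.6 m/s × (1 ft/s / 0.3048 m/s) = 2181 ft/s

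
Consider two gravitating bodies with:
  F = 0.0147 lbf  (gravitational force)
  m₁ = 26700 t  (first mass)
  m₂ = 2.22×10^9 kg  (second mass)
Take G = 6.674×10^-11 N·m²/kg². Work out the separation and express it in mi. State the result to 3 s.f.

4.83 mi

Rearranging: r = √(G·m₁m₂/F).
F = 0.0147 lbf = 0.06539 N; m₁ = 26700 t = 2.670×10^7 kg; m₂ = 2.22×10^9 kg; G = 6.674×10^-11 N·m²/kg².
r = 7778 m
7778 m × (1 mi / 1609 m) = 4.833 mi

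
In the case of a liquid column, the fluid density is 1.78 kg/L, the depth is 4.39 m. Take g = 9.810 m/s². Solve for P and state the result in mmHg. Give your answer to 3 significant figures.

P is given directly by: P = ρgh.
ρ = 1.78 kg/L = 1780 kg/m³; h = 4.39 m; g = 9.810 m/s².
P = 76657 Pa
76657 Pa × (1 mmHg / 133.3 Pa) = 575.0 mmHg

575 mmHg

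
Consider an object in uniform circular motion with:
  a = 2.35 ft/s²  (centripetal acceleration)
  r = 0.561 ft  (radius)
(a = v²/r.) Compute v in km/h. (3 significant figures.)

1.26 km/h

Rearranging: v = √(a·r).
a = 2.35 ft/s² = 0.7163 m/s²; r = 0.561 ft = 0.1710 m.
v = 0.3500 m/s
0.3500 m/s × (1 km/h / 0.2778 m/s) = 1.260 km/h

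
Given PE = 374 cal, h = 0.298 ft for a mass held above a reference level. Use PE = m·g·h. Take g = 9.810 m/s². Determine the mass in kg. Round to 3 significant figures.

Rearranging PE = m·g·h for m: m = PE/(g·h).
PE = 374 cal = 1565 J; h = 0.298 ft = 0.09083 m; g = 9.810 m/s².
m = 1756 kg

1760 kg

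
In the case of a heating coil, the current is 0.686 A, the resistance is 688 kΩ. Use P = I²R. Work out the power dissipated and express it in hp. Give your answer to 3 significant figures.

P is given directly by: P = I²R.
I = 0.686 A; R = 688 kΩ = 6.880×10^5 Ω.
P = 3.238×10^5 W
3.238×10^5 W × (1 hp / 745.7 W) = 434.2 hp

434 hp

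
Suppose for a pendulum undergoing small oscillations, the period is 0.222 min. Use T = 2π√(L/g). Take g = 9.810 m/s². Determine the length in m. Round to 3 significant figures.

44.1 m

Rearranging T = 2π√(L/g) for L: L = g·(T/2π)².
T = 0.222 min = 13.32 s; g = 9.810 m/s².
L = 44.09 m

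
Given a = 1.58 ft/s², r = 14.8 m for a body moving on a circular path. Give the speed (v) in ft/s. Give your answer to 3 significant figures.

8.76 ft/s

Solving a = v²/r for v: v = √(a·r).
a = 1.58 ft/s² = 0.4816 m/s²; r = 14.8 m.
v = 2.670 m/s
2.670 m/s × (1 ft/s / 0.3048 m/s) = 8.759 ft/s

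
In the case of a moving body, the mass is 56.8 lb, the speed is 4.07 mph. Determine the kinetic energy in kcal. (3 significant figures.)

0.0102 kcal

Directly: KE = ½mv².
m = 56.8 lb = 25.76 kg; v = 4.07 mph = 1.819 m/s.
KE = 42.64 J
42.64 J × (1 kcal / 4184 J) = 0.01019 kcal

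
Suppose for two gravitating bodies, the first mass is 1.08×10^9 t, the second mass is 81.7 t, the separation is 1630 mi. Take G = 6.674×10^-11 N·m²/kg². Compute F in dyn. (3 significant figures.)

0.0856 dyn

Directly: F = Gm₁m₂/r².
m₁ = 1.08×10^9 t = 1.080×10^12 kg; m₂ = 81.7 t = 81700 kg; r = 1630 mi = 2.623×10^6 m; G = 6.674×10^-11 N·m²/kg².
F = 8.558×10^-7 N
8.558×10^-7 N × (1 dyn / 1.000×10^-5 N) = 0.08558 dyn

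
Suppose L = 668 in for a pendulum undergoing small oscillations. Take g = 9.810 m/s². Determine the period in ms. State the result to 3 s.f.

8260 ms

T is given directly by: T = 2π√(L/g).
L = 668 in = 16.97 m; g = 9.810 m/s².
T = 8.263 s
8.263 s × (1 ms / 0.001000 s) = 8263 ms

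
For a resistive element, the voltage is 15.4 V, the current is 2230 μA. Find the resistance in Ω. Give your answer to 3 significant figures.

6910 Ω

From Ohm's law: R = V/I.
V = 15.4 V; I = 2230 μA = 0.002230 A.
R = 6906 Ω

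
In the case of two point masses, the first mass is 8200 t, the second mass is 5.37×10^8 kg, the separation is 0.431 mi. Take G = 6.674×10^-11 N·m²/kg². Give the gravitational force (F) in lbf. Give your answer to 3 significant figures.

F is given directly by: F = Gm₁m₂/r².
m₁ = 8200 t = 8.200×10^6 kg; m₂ = 5.37×10^8 kg; r = 0.431 mi = 693.6 m; G = 6.674×10^-11 N·m²/kg².
F = 0.6108 N  (the unit combination reduces to kg·m/s² = N)
0.6108 N × (1 lbf / 4.448 N) = 0.1373 lbf

0.137 lbf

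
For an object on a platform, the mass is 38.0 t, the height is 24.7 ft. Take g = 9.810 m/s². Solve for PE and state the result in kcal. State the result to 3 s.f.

671 kcal

PE is given directly by: PE = mgh.
m = 38.0 t = 38000 kg; h = 24.7 ft = 7.529 m; g = 9.810 m/s².
PE = 2.806×10^6 J
2.806×10^6 J × (1 kcal / 4184 J) = 670.8 kcal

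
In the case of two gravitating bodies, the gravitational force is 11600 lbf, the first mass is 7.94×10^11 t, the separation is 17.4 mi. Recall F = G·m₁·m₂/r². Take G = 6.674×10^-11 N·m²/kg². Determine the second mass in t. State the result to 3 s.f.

7.64×10^5 t

From Newton's law of gravitation: m₂ = F·r²/(G·m₁).
F = 11600 lbf = 51599 N; m₁ = 7.94×10^11 t = 7.940×10^14 kg; r = 17.4 mi = 28003 m; G = 6.674×10^-11 N·m²/kg².
m₂ = 7.635×10^8 kg
7.635×10^8 kg × (1 t / 1000 kg) = 7.635×10^5 t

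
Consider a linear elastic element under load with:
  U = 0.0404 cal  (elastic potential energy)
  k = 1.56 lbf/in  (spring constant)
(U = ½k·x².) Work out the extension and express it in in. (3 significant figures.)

1.38 in

Solving U = ½k·x² for x: x = √(2U/k).
U = 0.0404 cal = 0.1690 J; k = 1.56 lbf/in = 273.2 N/m.
x = 0.03518 m
0.03518 m × (1 in / 0.02540 m) = 1.385 in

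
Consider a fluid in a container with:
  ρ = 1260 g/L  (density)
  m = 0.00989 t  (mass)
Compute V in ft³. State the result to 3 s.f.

0.277 ft³

Rearranging: V = m/ρ.
ρ = 1260 g/L = 1260 kg/m³; m = 0.00989 t = 9.890 kg.
V = 0.007849 m³
0.007849 m³ × (1 ft³ / 0.02832 m³) = 0.2772 ft³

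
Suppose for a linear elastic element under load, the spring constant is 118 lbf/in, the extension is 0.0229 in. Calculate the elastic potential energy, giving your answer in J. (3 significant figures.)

U is given directly by: U = ½kx².
k = 118 lbf/in = 20665 N/m; x = 0.0229 in = 5.817×10^-4 m.
U = 0.003496 J  (the unit combination reduces to kg·m²/s² = J)

0.00350 J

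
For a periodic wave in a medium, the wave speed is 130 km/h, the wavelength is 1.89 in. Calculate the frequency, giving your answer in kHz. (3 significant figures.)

0.752 kHz

Solving v = f·λ for f: f = v/λ.
v = 130 km/h = 36.11 m/s; λ = 1.89 in = 0.04801 m.
f = 752.2 Hz
752.2 Hz × (1 kHz / 1000 Hz) = 0.7522 kHz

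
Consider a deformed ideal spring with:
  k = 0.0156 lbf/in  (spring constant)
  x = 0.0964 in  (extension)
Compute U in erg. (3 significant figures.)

U is given directly by: U = ½kx².
k = 0.0156 lbf/in = 2.732 N/m; x = 0.0964 in = 0.002449 m.
U = 8.190×10^-6 J  (the unit combination reduces to kg·m²/s² = J)
8.190×10^-6 J × (1 erg / 1.000×10^-7 J) = 81.90 erg

81.9 erg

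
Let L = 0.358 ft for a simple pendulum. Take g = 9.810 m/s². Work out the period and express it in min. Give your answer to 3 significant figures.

0.0110 min

Directly: T = 2π√(L/g).
L = 0.358 ft = 0.1091 m; g = 9.810 m/s².
T = 0.6627 s
0.6627 s × (1 min / 60.00 s) = 0.01104 min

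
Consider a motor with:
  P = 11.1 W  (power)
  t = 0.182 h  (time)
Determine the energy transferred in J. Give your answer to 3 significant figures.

7270 J

Solving P = W/t for W: W = P·t.
P = 11.1 W; t = 0.182 h = 655.2 s.
W = 7273 J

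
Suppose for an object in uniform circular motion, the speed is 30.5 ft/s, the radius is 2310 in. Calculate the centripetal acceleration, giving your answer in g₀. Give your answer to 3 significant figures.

Directly: a = v²/r.
v = 30.5 ft/s = 9.296 m/s; r = 2310 in = 58.67 m.
a = 1.473 m/s²
1.473 m/s² × (1 g₀ / 9.807 m/s²) = 0.1502 g₀

0.150 g₀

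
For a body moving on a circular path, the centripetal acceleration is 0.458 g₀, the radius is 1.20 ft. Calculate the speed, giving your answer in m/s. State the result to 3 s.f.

1.28 m/s

Solving a = v²/r for v: v = √(a·r).
a = 0.458 g₀ = 4.491 m/s²; r = 1.20 ft = 0.3658 m.
v = 1.282 m/s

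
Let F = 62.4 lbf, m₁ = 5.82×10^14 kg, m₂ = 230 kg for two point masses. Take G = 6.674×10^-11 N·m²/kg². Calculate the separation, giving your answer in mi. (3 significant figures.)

0.111 mi

From Newton's law of gravitation: r = √(G·m₁m₂/F).
F = 62.4 lbf = 277.6 N; m₁ = 5.82×10^14 kg; m₂ = 230 kg; G = 6.674×10^-11 N·m²/kg².
r = 179.4 m
179.4 m × (1 mi / 1609 m) = 0.1115 mi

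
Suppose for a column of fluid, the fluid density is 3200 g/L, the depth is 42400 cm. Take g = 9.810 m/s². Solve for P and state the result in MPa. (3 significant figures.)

P is given directly by: P = ρgh.
ρ = 3200 g/L = 3200 kg/m³; h = 42400 cm = 424.0 m; g = 9.810 m/s².
P = 1.331×10^7 Pa  (the unit combination reduces to kg/(m·s²) = Pa)
1.331×10^7 Pa × (1 MPa / 1.000×10^6 Pa) = 13.31 MPa

13.3 MPa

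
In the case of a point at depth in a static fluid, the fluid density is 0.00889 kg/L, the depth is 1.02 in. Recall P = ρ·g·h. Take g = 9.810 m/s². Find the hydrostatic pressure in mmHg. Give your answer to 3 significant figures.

P is given directly by: P = ρgh.
ρ = 0.00889 kg/L = 8.890 kg/m³; h = 1.02 in = 0.02591 m; g = 9.810 m/s².
P = 2.259 Pa
2.259 Pa × (1 mmHg / 133.3 Pa) = 0.01695 mmHg

0.0169 mmHg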